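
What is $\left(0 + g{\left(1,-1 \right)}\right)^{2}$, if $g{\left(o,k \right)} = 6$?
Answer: $36$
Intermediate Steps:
$\left(0 + g{\left(1,-1 \right)}\right)^{2} = \left(0 + 6\right)^{2} = 6^{2} = 36$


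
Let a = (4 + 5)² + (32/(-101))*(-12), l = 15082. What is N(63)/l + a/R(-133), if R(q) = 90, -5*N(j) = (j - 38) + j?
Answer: 21502891/22849230 ≈ 0.94108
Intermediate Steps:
N(j) = 38/5 - 2*j/5 (N(j) = -((j - 38) + j)/5 = -((-38 + j) + j)/5 = -(-38 + 2*j)/5 = 38/5 - 2*j/5)
a = 8565/101 (a = 9² + (32*(-1/101))*(-12) = 81 - 32/101*(-12) = 81 + 384/101 = 8565/101 ≈ 84.802)
N(63)/l + a/R(-133) = (38/5 - ⅖*63)/15082 + (8565/101)/90 = (38/5 - 126/5)*(1/15082) + (8565/101)*(1/90) = -88/5*1/15082 + 571/606 = -44/37705 + 571/606 = 21502891/22849230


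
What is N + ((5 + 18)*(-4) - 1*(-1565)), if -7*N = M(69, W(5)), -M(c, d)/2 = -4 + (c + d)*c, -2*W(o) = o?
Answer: 19480/7 ≈ 2782.9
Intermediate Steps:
W(o) = -o/2
M(c, d) = 8 - 2*c*(c + d) (M(c, d) = -2*(-4 + (c + d)*c) = -2*(-4 + c*(c + d)) = 8 - 2*c*(c + d))
N = 9169/7 (N = -(8 - 2*69**2 - 2*69*(-1/2*5))/7 = -(8 - 2*4761 - 2*69*(-5/2))/7 = -(8 - 9522 + 345)/7 = -1/7*(-9169) = 9169/7 ≈ 1309.9)
N + ((5 + 18)*(-4) - 1*(-1565)) = 9169/7 + ((5 + 18)*(-4) - 1*(-1565)) = 9169/7 + (23*(-4) + 1565) = 9169/7 + (-92 + 1565) = 9169/7 + 1473 = 19480/7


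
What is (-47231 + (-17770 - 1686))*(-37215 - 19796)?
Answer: 3801892557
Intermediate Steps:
(-47231 + (-17770 - 1686))*(-37215 - 19796) = (-47231 - 19456)*(-57011) = -66687*(-57011) = 3801892557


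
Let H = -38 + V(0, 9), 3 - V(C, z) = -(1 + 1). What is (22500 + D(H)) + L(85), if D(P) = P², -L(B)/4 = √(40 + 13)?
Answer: 23589 - 4*√53 ≈ 23560.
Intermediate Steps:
V(C, z) = 5 (V(C, z) = 3 - (-1)*(1 + 1) = 3 - (-1)*2 = 3 - 1*(-2) = 3 + 2 = 5)
L(B) = -4*√53 (L(B) = -4*√(40 + 13) = -4*√53)
H = -33 (H = -38 + 5 = -33)
(22500 + D(H)) + L(85) = (22500 + (-33)²) - 4*√53 = (22500 + 1089) - 4*√53 = 23589 - 4*√53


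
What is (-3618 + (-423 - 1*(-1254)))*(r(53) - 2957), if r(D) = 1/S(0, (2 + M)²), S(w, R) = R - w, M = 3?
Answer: 206026188/25 ≈ 8.2410e+6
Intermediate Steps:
r(D) = 1/25 (r(D) = 1/((2 + 3)² - 1*0) = 1/(5² + 0) = 1/(25 + 0) = 1/25)
(-3618 + (-423 - 1*(-1254)))*(r(53) - 2957) = (-3618 + (-423 - 1*(-1254)))*(1/25 - 2957) = (-3618 + (-423 + 1254))*(-73924/25) = (-3618 + 831)*(-73924/25) = -2787*(-73924/25) = 206026188/25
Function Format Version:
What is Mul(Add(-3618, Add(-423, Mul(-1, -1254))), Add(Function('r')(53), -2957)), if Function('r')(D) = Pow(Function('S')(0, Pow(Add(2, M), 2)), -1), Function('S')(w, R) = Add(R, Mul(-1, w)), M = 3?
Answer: Rational(206026188, 25) ≈ 8.2410e+6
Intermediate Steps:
Function('r')(D) = Rational(1, 25) (Function('r')(D) = Pow(Add(Pow(Add(2, 3), 2), Mul(-1, 0)), -1) = Pow(Add(Pow(5, 2), 0), -1) = Pow(Add(25, 0), -1) = Pow(25, -1) = Rational(1, 25))
Mul(Add(-3618, Add(-423, Mul(-1, -1254))), Add(Function('r')(53), -2957)) = Mul(Add(-3618, Add(-423, Mul(-1, -1254))), Add(Rational(1, 25), -2957)) = Mul(Add(-3618, Add(-423, 1254)), Rational(-73924, 25)) = Mul(Add(-3618, 831), Rational(-73924, 25)) = Mul(-2787, Rational(-73924, 25)) = Rational(206026188, 25)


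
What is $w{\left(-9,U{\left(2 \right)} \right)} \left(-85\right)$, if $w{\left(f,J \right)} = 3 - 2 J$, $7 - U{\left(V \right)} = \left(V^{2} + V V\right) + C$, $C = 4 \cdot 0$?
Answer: $-425$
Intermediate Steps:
$C = 0$
$U{\left(V \right)} = 7 - 2 V^{2}$ ($U{\left(V \right)} = 7 - \left(\left(V^{2} + V V\right) + 0\right) = 7 - \left(\left(V^{2} + V^{2}\right) + 0\right) = 7 - \left(2 V^{2} + 0\right) = 7 - 2 V^{2}$)
$w{\left(-9,U{\left(2 \right)} \right)} \left(-85\right) = \left(3 - 2 \left(7 - 2 \cdot 2^{2}\right)\right) \left(-85\right) = \left(3 - 2 \left(7 - 8\right)\right) \left(-85\right) = \left(3 - -2\right) \left(-85\right) = \left(3 + 2\right) \left(-85\right) = 5 \left(-85\right) = -425$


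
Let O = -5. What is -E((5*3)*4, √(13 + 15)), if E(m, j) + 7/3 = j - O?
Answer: -8/3 - 2*√7 ≈ -7.9582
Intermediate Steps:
E(m, j) = 8/3 + j (E(m, j) = -7/3 + (j - 1*(-5)) = -7/3 + (j + 5) = -7/3 + (5 + j) = 8/3 + j)
-E((5*3)*4, √(13 + 15)) = -(8/3 + √(13 + 15)) = -(8/3 + √28) = -(8/3 + 2*√7) = -8/3 - 2*√7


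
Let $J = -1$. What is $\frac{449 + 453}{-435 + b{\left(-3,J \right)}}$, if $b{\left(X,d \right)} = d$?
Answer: $- \frac{451}{218} \approx -2.0688$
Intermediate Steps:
$\frac{449 + 453}{-435 + b{\left(-3,J \right)}} = \frac{449 + 453}{-435 - 1} = \frac{902}{-436} = 902 \left(- \frac{1}{436}\right) = - \frac{451}{218}$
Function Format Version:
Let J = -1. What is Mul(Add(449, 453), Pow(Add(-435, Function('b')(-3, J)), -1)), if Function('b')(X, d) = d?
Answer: Rational(-451, 218) ≈ -2.0688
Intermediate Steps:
Mul(Add(449, 453), Pow(Add(-435, Function('b')(-3, J)), -1)) = Mul(Add(449, 453), Pow(Add(-435, -1), -1)) = Mul(902, Pow(-436, -1)) = Mul(902, Rational(-1, 436)) = Rational(-451, 218)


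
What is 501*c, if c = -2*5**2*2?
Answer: -50100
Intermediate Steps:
c = -100 (c = -2*25*2 = -50*2 = -100)
501*c = 501*(-100) = -50100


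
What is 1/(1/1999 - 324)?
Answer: -1999/647675 ≈ -0.0030864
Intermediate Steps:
1/(1/1999 - 324) = 1/(-647675/1999) = -1999/647675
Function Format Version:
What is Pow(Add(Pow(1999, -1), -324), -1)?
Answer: Rational(-1999, 647675) ≈ -0.0030864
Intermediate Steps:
Pow(Add(Pow(1999, -1), -324), -1) = Pow(Add(Rational(1, 1999), -324), -1) = Pow(Rational(-647675, 1999), -1) = Rational(-1999, 647675)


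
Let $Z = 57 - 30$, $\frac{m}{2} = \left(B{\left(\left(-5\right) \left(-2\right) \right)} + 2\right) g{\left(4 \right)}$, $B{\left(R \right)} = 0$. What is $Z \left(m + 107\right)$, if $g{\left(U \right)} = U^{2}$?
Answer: $4617$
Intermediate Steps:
$m = 64$ ($m = 2 \left(0 + 2\right) 4^{2} = 2 \cdot 2 \cdot 16 = 2 \cdot 32 = 64$)
$Z = 27$
$Z \left(m + 107\right) = 27 \left(64 + 107\right) = 27 \cdot 171 = 4617$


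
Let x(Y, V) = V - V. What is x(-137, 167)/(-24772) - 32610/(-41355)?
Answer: 2174/2757 ≈ 0.78854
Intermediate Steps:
x(Y, V) = 0
x(-137, 167)/(-24772) - 32610/(-41355) = 0/(-24772) - 32610/(-41355) = 0*(-1/24772) - 32610*(-1/41355) = 0 + 2174/2757 = 2174/2757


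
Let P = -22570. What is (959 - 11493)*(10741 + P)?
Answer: 124606686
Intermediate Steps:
(959 - 11493)*(10741 + P) = (959 - 11493)*(10741 - 22570) = -10534*(-11829) = 124606686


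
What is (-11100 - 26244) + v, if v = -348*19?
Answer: -43956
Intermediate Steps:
v = -6612
(-11100 - 26244) + v = (-11100 - 26244) - 6612 = -37344 - 6612 = -43956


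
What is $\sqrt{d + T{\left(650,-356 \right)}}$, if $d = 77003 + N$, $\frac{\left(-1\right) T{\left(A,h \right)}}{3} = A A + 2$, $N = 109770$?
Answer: $i \sqrt{1080733} \approx 1039.6 i$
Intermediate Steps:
$T{\left(A,h \right)} = -6 - 3 A^{2}$ ($T{\left(A,h \right)} = - 3 \left(A A + 2\right) = - 3 \left(A^{2} + 2\right) = - 3 \left(2 + A^{2}\right) = -6 - 3 A^{2}$)
$d = 186773$ ($d = 77003 + 109770 = 186773$)
$\sqrt{d + T{\left(650,-356 \right)}} = \sqrt{186773 - \left(6 + 3 \cdot 650^{2}\right)} = \sqrt{186773 - 1267506} = \sqrt{-1080733} = i \sqrt{1080733}$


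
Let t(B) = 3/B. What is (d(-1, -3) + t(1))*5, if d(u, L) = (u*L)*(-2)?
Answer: -15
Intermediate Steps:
d(u, L) = -2*L*u (d(u, L) = (L*u)*(-2) = -2*L*u)
(d(-1, -3) + t(1))*5 = (-2*(-3)*(-1) + 3/1)*5 = (-6 + 3*1)*5 = (-6 + 3)*5 = -3*5 = -15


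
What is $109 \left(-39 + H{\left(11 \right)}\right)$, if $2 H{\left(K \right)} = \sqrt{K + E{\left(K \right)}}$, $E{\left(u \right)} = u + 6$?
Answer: $-4251 + 109 \sqrt{7} \approx -3962.6$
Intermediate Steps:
$E{\left(u \right)} = 6 + u$
$H{\left(K \right)} = \frac{\sqrt{6 + 2 K}}{2}$ ($H{\left(K \right)} = \frac{\sqrt{K + \left(6 + K\right)}}{2} = \frac{\sqrt{6 + 2 K}}{2}$)
$109 \left(-39 + H{\left(11 \right)}\right) = 109 \left(-39 + \frac{\sqrt{6 + 2 \cdot 11}}{2}\right) = 109 \left(-39 + \frac{\sqrt{6 + 22}}{2}\right) = 109 \left(-39 + \frac{\sqrt{28}}{2}\right) = 109 \left(-39 + \frac{2 \sqrt{7}}{2}\right) = 109 \left(-39 + \sqrt{7}\right) = -4251 + 109 \sqrt{7}$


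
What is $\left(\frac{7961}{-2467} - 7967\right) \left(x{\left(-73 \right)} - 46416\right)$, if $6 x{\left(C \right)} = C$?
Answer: $\frac{2738688445475}{7401} \approx 3.7004 \cdot 10^{8}$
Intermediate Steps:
$x{\left(C \right)} = \frac{C}{6}$
$\left(\frac{7961}{-2467} - 7967\right) \left(x{\left(-73 \right)} - 46416\right) = \left(\frac{7961}{-2467} - 7967\right) \left(\frac{1}{6} \left(-73\right) - 46416\right) = \left(7961 \left(- \frac{1}{2467}\right) - 7967\right) \left(- \frac{73}{6} - 46416\right) = \left(- \frac{7961}{2467} - 7967\right) \left(- \frac{278569}{6}\right) = \left(- \frac{19662550}{2467}\right) \left(- \frac{278569}{6}\right) = \frac{2738688445475}{7401}$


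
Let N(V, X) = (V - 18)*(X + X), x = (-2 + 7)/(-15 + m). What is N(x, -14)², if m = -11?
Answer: 43850884/169 ≈ 2.5947e+5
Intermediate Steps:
x = -5/26 (x = (-2 + 7)/(-15 - 11) = 5/(-26) = 5*(-1/26) = -5/26 ≈ -0.19231)
N(V, X) = 2*X*(-18 + V) (N(V, X) = (-18 + V)*(2*X) = 2*X*(-18 + V))
N(x, -14)² = (2*(-14)*(-18 - 5/26))² = (2*(-14)*(-473/26))² = (6622/13)² = 43850884/169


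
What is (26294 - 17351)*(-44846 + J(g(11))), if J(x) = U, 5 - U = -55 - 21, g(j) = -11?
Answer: -400333395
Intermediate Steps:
U = 81 (U = 5 - (-55 - 21) = 5 - 1*(-76) = 5 + 76 = 81)
J(x) = 81
(26294 - 17351)*(-44846 + J(g(11))) = (26294 - 17351)*(-44846 + 81) = 8943*(-44765) = -400333395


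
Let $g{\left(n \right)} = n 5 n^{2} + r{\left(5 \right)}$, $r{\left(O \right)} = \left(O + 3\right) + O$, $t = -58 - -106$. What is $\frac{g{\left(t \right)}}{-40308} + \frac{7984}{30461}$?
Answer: $- \frac{16522291481}{1227821988} \approx -13.457$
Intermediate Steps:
$t = 48$ ($t = -58 + 106 = 48$)
$r{\left(O \right)} = 3 + 2 O$ ($r{\left(O \right)} = \left(3 + O\right) + O = 3 + 2 O$)
$g{\left(n \right)} = 13 + 5 n^{3}$ ($g{\left(n \right)} = n 5 n^{2} + \left(3 + 2 \cdot 5\right) = 5 n^{3} + \left(3 + 10\right) = 5 n^{3} + 13 = 13 + 5 n^{3}$)
$\frac{g{\left(t \right)}}{-40308} + \frac{7984}{30461} = \frac{13 + 5 \cdot 48^{3}}{-40308} + \frac{7984}{30461} = \left(13 + 5 \cdot 110592\right) \left(- \frac{1}{40308}\right) + 7984 \cdot \frac{1}{30461} = \left(13 + 552960\right) \left(- \frac{1}{40308}\right) + \frac{7984}{30461} = 552973 \left(- \frac{1}{40308}\right) + \frac{7984}{30461} = - \frac{552973}{40308} + \frac{7984}{30461} = - \frac{16522291481}{1227821988}$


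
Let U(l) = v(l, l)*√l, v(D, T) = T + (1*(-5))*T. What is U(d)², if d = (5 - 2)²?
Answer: 11664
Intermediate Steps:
v(D, T) = -4*T (v(D, T) = T - 5*T = -4*T)
d = 9 (d = 3² = 9)
U(l) = -4*l^(3/2) (U(l) = (-4*l)*√l = -4*l^(3/2))
U(d)² = (-4*9^(3/2))² = (-4*27)² = (-108)² = 11664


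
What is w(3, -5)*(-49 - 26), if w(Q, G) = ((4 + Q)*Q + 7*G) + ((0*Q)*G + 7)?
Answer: 525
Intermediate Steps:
w(Q, G) = 7 + 7*G + Q*(4 + Q) (w(Q, G) = (Q*(4 + Q) + 7*G) + (0*G + 7) = (7*G + Q*(4 + Q)) + (0 + 7) = (7*G + Q*(4 + Q)) + 7 = 7 + 7*G + Q*(4 + Q))
w(3, -5)*(-49 - 26) = (7 + 3² + 4*3 + 7*(-5))*(-49 - 26) = (7 + 9 + 12 - 35)*(-75) = -7*(-75) = 525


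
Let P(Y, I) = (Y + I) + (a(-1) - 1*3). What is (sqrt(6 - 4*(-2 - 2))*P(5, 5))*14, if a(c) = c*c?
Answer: 112*sqrt(22) ≈ 525.33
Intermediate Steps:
a(c) = c**2
P(Y, I) = -2 + I + Y (P(Y, I) = (Y + I) + ((-1)**2 - 1*3) = (I + Y) + (1 - 3) = (I + Y) - 2 = -2 + I + Y)
(sqrt(6 - 4*(-2 - 2))*P(5, 5))*14 = (sqrt(6 - 4*(-2 - 2))*(-2 + 5 + 5))*14 = (sqrt(6 - 4*(-4))*8)*14 = (sqrt(6 + 16)*8)*14 = (sqrt(22)*8)*14 = (8*sqrt(22))*14 = 112*sqrt(22)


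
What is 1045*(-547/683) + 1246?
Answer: 279403/683 ≈ 409.08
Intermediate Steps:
1045*(-547/683) + 1246 = -571615/683 + 1246 = 279403/683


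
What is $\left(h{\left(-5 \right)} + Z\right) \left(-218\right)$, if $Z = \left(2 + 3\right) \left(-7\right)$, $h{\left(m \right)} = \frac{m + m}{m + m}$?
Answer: $7412$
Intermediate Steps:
$h{\left(m \right)} = 1$ ($h{\left(m \right)} = \frac{2 m}{2 m} = 2 m \frac{1}{2 m} = 1$)
$Z = -35$ ($Z = 5 \left(-7\right) = -35$)
$\left(h{\left(-5 \right)} + Z\right) \left(-218\right) = \left(1 - 35\right) \left(-218\right) = \left(-34\right) \left(-218\right) = 7412$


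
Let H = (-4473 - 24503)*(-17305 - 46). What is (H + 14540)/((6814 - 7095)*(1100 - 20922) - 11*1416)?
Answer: 251388558/2777203 ≈ 90.519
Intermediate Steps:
H = 502762576 (H = -28976*(-17351) = 502762576)
(H + 14540)/((6814 - 7095)*(1100 - 20922) - 11*1416) = (502762576 + 14540)/((6814 - 7095)*(1100 - 20922) - 11*1416) = 502777116/(-281*(-19822) - 15576) = 502777116/(5569982 - 15576) = 502777116/5554406 = 502777116*(1/5554406) = 251388558/2777203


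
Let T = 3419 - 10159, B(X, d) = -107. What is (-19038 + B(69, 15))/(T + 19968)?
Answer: -19145/13228 ≈ -1.4473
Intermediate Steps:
T = -6740
(-19038 + B(69, 15))/(T + 19968) = (-19038 - 107)/(-6740 + 19968) = -19145/13228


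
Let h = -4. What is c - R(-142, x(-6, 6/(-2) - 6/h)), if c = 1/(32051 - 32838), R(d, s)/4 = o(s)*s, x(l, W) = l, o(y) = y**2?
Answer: 679967/787 ≈ 864.00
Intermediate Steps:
R(d, s) = 4*s**3 (R(d, s) = 4*(s**2*s) = 4*s**3)
c = -1/787 (c = 1/(-787) = -1/787 ≈ -0.0012706)
c - R(-142, x(-6, 6/(-2) - 6/h)) = -1/787 - 4*(-6)**3 = -1/787 - 4*(-216) = -1/787 - 1*(-864) = -1/787 + 864 = 679967/787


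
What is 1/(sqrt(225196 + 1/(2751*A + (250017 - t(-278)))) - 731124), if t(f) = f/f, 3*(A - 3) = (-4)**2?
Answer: -199553715684/145898449360527379 - sqrt(16776379004236217)/145898449360527379 ≈ -1.3686e-6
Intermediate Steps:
A = 25/3 (A = 3 + (1/3)*(-4)**2 = 3 + (1/3)*16 = 3 + 16/3 = 25/3 ≈ 8.3333)
t(f) = 1
1/(sqrt(225196 + 1/(2751*A + (250017 - t(-278)))) - 731124) = 1/(sqrt(225196 + 1/(2751*(25/3) + (250017 - 1*1))) - 731124) = 1/(sqrt(225196 + 1/(22925 + (250017 - 1))) - 731124) = 1/(sqrt(225196 + 1/(22925 + 250016)) - 731124) = 1/(sqrt(225196 + 1/272941) - 731124) = 1/(sqrt(61465221437/272941) - 731124) = 1/(sqrt(16776379004236217)/272941 - 731124) = 1/(-731124 + sqrt(16776379004236217)/272941)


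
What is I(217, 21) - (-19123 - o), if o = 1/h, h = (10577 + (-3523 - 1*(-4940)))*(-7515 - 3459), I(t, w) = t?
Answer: 2545572497039/131622156 ≈ 19340.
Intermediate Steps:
h = -131622156 (h = (10577 + (-3523 + 4940))*(-10974) = (10577 + 1417)*(-10974) = 11994*(-10974) = -131622156)
o = -1/131622156 (o = 1/(-131622156) = -1/131622156 ≈ -7.5975e-9)
I(217, 21) - (-19123 - o) = 217 - (-19123 - 1*(-1/131622156)) = 217 - (-19123 + 1/131622156) = 217 - 1*(-2517010489187/131622156) = 217 + 2517010489187/131622156 = 2545572497039/131622156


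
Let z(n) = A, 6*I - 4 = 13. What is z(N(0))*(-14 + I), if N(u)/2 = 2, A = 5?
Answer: -335/6 ≈ -55.833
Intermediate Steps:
I = 17/6 (I = 2/3 + (1/6)*13 = 2/3 + 13/6 = 17/6 ≈ 2.8333)
N(u) = 4 (N(u) = 2*2 = 4)
z(n) = 5
z(N(0))*(-14 + I) = 5*(-14 + 17/6) = 5*(-67/6) = -335/6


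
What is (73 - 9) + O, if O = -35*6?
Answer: -146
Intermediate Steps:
O = -210
(73 - 9) + O = (73 - 9) - 210 = 64 - 210 = -146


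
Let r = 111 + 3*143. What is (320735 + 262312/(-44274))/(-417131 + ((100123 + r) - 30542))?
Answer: -7099979539/7681760370 ≈ -0.92426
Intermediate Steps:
r = 540 (r = 111 + 429 = 540)
(320735 + 262312/(-44274))/(-417131 + ((100123 + r) - 30542)) = (320735 + 262312/(-44274))/(-417131 + ((100123 + 540) - 30542)) = (320735 + 262312*(-1/44274))/(-417131 + (100663 - 30542)) = (320735 - 131156/22137)/(-417131 + 70121) = (7099979539/22137)/(-347010) = (7099979539/22137)*(-1/347010) = -7099979539/7681760370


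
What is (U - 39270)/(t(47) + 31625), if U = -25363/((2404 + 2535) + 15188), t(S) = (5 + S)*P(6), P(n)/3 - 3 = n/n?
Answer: -790412653/649075623 ≈ -1.2178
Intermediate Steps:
P(n) = 12 (P(n) = 9 + 3*(n/n) = 9 + 3*1 = 9 + 3 = 12)
t(S) = 60 + 12*S (t(S) = (5 + S)*12 = 60 + 12*S)
U = -25363/20127 (U = -25363/(4939 + 15188) = -25363/20127 ≈ -1.2601)
(U - 39270)/(t(47) + 31625) = (-25363/20127 - 39270)/((60 + 12*47) + 31625) = -790412653/(20127*((60 + 564) + 31625)) = -790412653/(20127*(624 + 31625)) = -790412653/20127/32249 = -790412653/20127*1/32249 = -790412653/649075623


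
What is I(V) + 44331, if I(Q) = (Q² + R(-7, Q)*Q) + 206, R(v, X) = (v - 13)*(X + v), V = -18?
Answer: 35861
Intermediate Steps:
R(v, X) = (-13 + v)*(X + v)
I(Q) = 206 + Q² + Q*(140 - 20*Q) (I(Q) = (Q² + ((-7)² - 13*Q - 13*(-7) + Q*(-7))*Q) + 206 = (Q² + (49 - 13*Q + 91 - 7*Q)*Q) + 206 = (Q² + (140 - 20*Q)*Q) + 206 = (Q² + Q*(140 - 20*Q)) + 206 = 206 + Q² + Q*(140 - 20*Q))
I(V) + 44331 = (206 - 19*(-18)² + 140*(-18)) + 44331 = (206 - 19*324 - 2520) + 44331 = (206 - 6156 - 2520) + 44331 = -8470 + 44331 = 35861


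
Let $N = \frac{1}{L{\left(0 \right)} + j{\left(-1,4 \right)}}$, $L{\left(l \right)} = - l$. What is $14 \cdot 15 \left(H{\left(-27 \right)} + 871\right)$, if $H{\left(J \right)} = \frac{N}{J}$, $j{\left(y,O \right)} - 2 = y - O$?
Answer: $\frac{4938640}{27} \approx 1.8291 \cdot 10^{5}$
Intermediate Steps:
$j{\left(y,O \right)} = 2 + y - O$ ($j{\left(y,O \right)} = 2 - \left(O - y\right) = 2 + y - O$)
$N = - \frac{1}{3}$ ($N = \frac{1}{\left(-1\right) 0 - 3} = \frac{1}{0 - 3} = \frac{1}{-3} = - \frac{1}{3} \approx -0.33333$)
$H{\left(J \right)} = - \frac{1}{3 J}$
$14 \cdot 15 \left(H{\left(-27 \right)} + 871\right) = 14 \cdot 15 \left(- \frac{1}{3 \left(-27\right)} + 871\right) = 210 \left(\left(- \frac{1}{3}\right) \left(- \frac{1}{27}\right) + 871\right) = 210 \left(\frac{1}{81} + 871\right) = 210 \cdot \frac{70552}{81} = \frac{4938640}{27}$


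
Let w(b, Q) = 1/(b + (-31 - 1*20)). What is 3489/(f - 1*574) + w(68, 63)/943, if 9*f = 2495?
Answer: -503386760/42818801 ≈ -11.756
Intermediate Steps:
f = 2495/9 (f = (⅑)*2495 = 2495/9 ≈ 277.22)
w(b, Q) = 1/(-51 + b) (w(b, Q) = 1/(b + (-31 - 20)) = 1/(b - 51) = 1/(-51 + b))
3489/(f - 1*574) + w(68, 63)/943 = 3489/(2495/9 - 1*574) + 1/((-51 + 68)*943) = 3489/(2495/9 - 574) + (1/943)/17 = 3489/(-2671/9) + (1/17)*(1/943) = 3489*(-9/2671) + 1/16031 = -31401/2671 + 1/16031 = -503386760/42818801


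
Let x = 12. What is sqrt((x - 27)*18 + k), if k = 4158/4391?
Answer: 6*I*sqrt(144099447)/4391 ≈ 16.403*I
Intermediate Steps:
k = 4158/4391 (k = 4158*(1/4391) = 4158/4391 ≈ 0.94694)
sqrt((x - 27)*18 + k) = sqrt((12 - 27)*18 + 4158/4391) = sqrt(-15*18 + 4158/4391) = sqrt(-270 + 4158/4391) = sqrt(-1181412/4391) = 6*I*sqrt(144099447)/4391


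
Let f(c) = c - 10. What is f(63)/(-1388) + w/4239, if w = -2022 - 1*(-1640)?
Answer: -754883/5883732 ≈ -0.12830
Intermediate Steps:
w = -382 (w = -2022 + 1640 = -382)
f(c) = -10 + c
f(63)/(-1388) + w/4239 = (-10 + 63)/(-1388) - 382/4239 = 53*(-1/1388) - 382*1/4239 = -53/1388 - 382/4239 = -754883/5883732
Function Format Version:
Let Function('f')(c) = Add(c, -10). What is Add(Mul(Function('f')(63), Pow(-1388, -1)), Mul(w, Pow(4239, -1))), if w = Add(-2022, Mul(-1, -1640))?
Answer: Rational(-754883, 5883732) ≈ -0.12830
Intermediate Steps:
w = -382 (w = Add(-2022, 1640) = -382)
Function('f')(c) = Add(-10, c)
Add(Mul(Function('f')(63), Pow(-1388, -1)), Mul(w, Pow(4239, -1))) = Add(Mul(Add(-10, 63), Pow(-1388, -1)), Mul(-382, Pow(4239, -1))) = Add(Mul(53, Rational(-1, 1388)), Mul(-382, Rational(1, 4239))) = Add(Rational(-53, 1388), Rational(-382, 4239)) = Rational(-754883, 5883732)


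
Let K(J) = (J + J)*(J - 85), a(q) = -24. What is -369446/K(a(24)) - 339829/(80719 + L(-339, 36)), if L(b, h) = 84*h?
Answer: -16358250853/219071688 ≈ -74.671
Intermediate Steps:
K(J) = 2*J*(-85 + J) (K(J) = (2*J)*(-85 + J) = 2*J*(-85 + J))
-369446/K(a(24)) - 339829/(80719 + L(-339, 36)) = -369446*(-1/(48*(-85 - 24))) - 339829/(80719 + 84*36) = -369446/(2*(-24)*(-109)) - 339829/(80719 + 3024) = -369446/5232 - 339829/83743 = -369446*1/5232 - 339829*1/83743 = -184723/2616 - 339829/83743 = -16358250853/219071688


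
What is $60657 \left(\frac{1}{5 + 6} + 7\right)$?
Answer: $\frac{4731246}{11} \approx 4.3011 \cdot 10^{5}$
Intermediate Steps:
$60657 \left(\frac{1}{5 + 6} + 7\right) = 60657 \left(\frac{1}{11} + 7\right) = 60657 \cdot \frac{78}{11} = \frac{4731246}{11}$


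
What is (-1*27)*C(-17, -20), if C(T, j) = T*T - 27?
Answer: -7074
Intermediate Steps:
C(T, j) = -27 + T² (C(T, j) = T² - 27 = -27 + T²)
(-1*27)*C(-17, -20) = (-1*27)*(-27 + (-17)²) = -27*(-27 + 289) = -27*262 = -7074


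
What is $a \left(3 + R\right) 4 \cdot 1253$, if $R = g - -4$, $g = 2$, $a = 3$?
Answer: $135324$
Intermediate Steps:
$R = 6$ ($R = 2 - -4 = 2 + 4 = 6$)
$a \left(3 + R\right) 4 \cdot 1253 = 3 \left(3 + 6\right) 4 \cdot 1253 = 3 \cdot 9 \cdot 4 \cdot 1253 = 27 \cdot 4 \cdot 1253 = 108 \cdot 1253 = 135324$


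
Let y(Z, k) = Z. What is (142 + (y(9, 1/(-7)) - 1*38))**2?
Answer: 12769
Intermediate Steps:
(142 + (y(9, 1/(-7)) - 1*38))**2 = (142 + (9 - 1*38))**2 = (142 + (9 - 38))**2 = (142 - 29)**2 = 113**2 = 12769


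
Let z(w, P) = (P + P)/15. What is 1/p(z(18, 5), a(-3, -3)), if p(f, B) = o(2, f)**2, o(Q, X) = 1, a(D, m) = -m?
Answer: 1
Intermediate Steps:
z(w, P) = 2*P/15 (z(w, P) = (2*P)*(1/15) = 2*P/15)
p(f, B) = 1 (p(f, B) = 1**2 = 1)
1/p(z(18, 5), a(-3, -3)) = 1/1 = 1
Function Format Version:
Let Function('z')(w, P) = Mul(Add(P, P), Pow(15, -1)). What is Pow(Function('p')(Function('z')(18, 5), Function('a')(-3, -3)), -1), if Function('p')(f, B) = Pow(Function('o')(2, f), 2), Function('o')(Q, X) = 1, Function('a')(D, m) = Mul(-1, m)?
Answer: 1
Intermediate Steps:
Function('z')(w, P) = Mul(Rational(2, 15), P) (Function('z')(w, P) = Mul(Mul(2, P), Rational(1, 15)) = Mul(Rational(2, 15), P))
Function('p')(f, B) = 1 (Function('p')(f, B) = Pow(1, 2) = 1)
Pow(Function('p')(Function('z')(18, 5), Function('a')(-3, -3)), -1) = Pow(1, -1) = 1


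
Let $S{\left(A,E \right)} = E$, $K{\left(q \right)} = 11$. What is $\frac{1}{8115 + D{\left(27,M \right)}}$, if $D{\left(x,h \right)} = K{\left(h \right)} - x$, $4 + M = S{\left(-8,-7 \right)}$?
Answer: $\frac{1}{8099} \approx 0.00012347$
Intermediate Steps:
$M = -11$ ($M = -4 - 7 = -11$)
$D{\left(x,h \right)} = 11 - x$
$\frac{1}{8115 + D{\left(27,M \right)}} = \frac{1}{8115 + \left(11 - 27\right)} = \frac{1}{8115 - 16} = \frac{1}{8099}$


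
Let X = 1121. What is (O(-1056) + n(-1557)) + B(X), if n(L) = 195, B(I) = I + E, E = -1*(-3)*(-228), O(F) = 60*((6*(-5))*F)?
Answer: 1901432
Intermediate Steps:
O(F) = -1800*F (O(F) = 60*(-30*F) = -1800*F)
E = -684 (E = 3*(-228) = -684)
B(I) = -684 + I (B(I) = I - 684 = -684 + I)
(O(-1056) + n(-1557)) + B(X) = (-1800*(-1056) + 195) + (-684 + 1121) = (1900800 + 195) + 437 = 1900995 + 437 = 1901432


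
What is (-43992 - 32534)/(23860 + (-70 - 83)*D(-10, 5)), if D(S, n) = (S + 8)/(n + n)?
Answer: -382630/119453 ≈ -3.2032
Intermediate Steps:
D(S, n) = (8 + S)/(2*n) (D(S, n) = (8 + S)/((2*n)) = (8 + S)*(1/(2*n)) = (8 + S)/(2*n))
(-43992 - 32534)/(23860 + (-70 - 83)*D(-10, 5)) = (-43992 - 32534)/(23860 + (-70 - 83)*((1/2)*(8 - 10)/5)) = -76526/(23860 - 153*(-2)/(2*5)) = -76526/(23860 - 153*(-1/5)) = -76526/(23860 + 153/5) = -76526/119453/5 = -76526*5/119453 = -382630/119453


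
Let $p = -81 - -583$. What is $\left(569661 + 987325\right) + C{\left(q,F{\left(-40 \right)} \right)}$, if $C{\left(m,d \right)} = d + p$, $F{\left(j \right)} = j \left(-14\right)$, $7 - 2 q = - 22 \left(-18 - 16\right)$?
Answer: $1558048$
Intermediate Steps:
$q = - \frac{741}{2}$ ($q = \frac{7}{2} - \frac{\left(-22\right) \left(-18 - 16\right)}{2} = \frac{7}{2} - \frac{\left(-22\right) \left(-34\right)}{2} = \frac{7}{2} - 374 = - \frac{741}{2} \approx -370.5$)
$p = 502$ ($p = -81 + 583 = 502$)
$F{\left(j \right)} = - 14 j$
$C{\left(m,d \right)} = 502 + d$ ($C{\left(m,d \right)} = d + 502 = 502 + d$)
$\left(569661 + 987325\right) + C{\left(q,F{\left(-40 \right)} \right)} = \left(569661 + 987325\right) + \left(502 - -560\right) = 1556986 + \left(502 + 560\right) = 1556986 + 1062 = 1558048$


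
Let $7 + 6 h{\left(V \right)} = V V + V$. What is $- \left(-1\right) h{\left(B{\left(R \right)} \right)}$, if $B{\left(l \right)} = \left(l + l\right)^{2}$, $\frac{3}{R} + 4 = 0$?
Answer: $\frac{5}{96} \approx 0.052083$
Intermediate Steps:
$R = - \frac{3}{4}$ ($R = \frac{3}{-4 + 0} = \frac{3}{-4} = 3 \left(- \frac{1}{4}\right) = - \frac{3}{4} \approx -0.75$)
$B{\left(l \right)} = 4 l^{2}$ ($B{\left(l \right)} = \left(2 l\right)^{2} = 4 l^{2}$)
$h{\left(V \right)} = - \frac{7}{6} + \frac{V}{6} + \frac{V^{2}}{6}$ ($h{\left(V \right)} = - \frac{7}{6} + \frac{V V + V}{6} = - \frac{7}{6} + \frac{V^{2} + V}{6} = - \frac{7}{6} + \frac{V + V^{2}}{6} = - \frac{7}{6} + \left(\frac{V}{6} + \frac{V^{2}}{6}\right) = - \frac{7}{6} + \frac{V}{6} + \frac{V^{2}}{6}$)
$- \left(-1\right) h{\left(B{\left(R \right)} \right)} = - \left(-1\right) \left(- \frac{7}{6} + \frac{4 \left(- \frac{3}{4}\right)^{2}}{6} + \frac{\left(4 \left(- \frac{3}{4}\right)^{2}\right)^{2}}{6}\right) = - \left(-1\right) \left(- \frac{7}{6} + \frac{4 \cdot \frac{9}{16}}{6} + \frac{\left(4 \cdot \frac{9}{16}\right)^{2}}{6}\right) = - \left(-1\right) \left(- \frac{7}{6} + \frac{1}{6} \cdot \frac{9}{4} + \frac{\left(\frac{9}{4}\right)^{2}}{6}\right) = - \left(-1\right) \left(- \frac{7}{6} + \frac{3}{8} + \frac{1}{6} \cdot \frac{81}{16}\right) = - \left(-1\right) \left(- \frac{7}{6} + \frac{3}{8} + \frac{27}{32}\right) = - \frac{\left(-1\right) 5}{96} = \left(-1\right) \left(- \frac{5}{96}\right) = \frac{5}{96}$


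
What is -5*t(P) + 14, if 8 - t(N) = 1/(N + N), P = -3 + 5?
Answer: -99/4 ≈ -24.750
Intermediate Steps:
P = 2
t(N) = 8 - 1/(2*N) (t(N) = 8 - 1/(N + N) = 8 - 1/(2*N))
-5*t(P) + 14 = -5*(8 - 1/2/2) + 14 = -5*(8 - 1/2*1/2) + 14 = -5*(8 - 1/4) + 14 = -5*31/4 + 14 = -155/4 + 14 = -99/4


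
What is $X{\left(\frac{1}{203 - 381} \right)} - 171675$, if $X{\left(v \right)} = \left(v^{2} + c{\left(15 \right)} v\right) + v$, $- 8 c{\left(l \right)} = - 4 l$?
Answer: $- \frac{1359838053}{7921} \approx -1.7168 \cdot 10^{5}$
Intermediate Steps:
$c{\left(l \right)} = \frac{l}{2}$ ($c{\left(l \right)} = - \frac{\left(-4\right) l}{8} = \frac{l}{2}$)
$X{\left(v \right)} = v^{2} + \frac{17 v}{2}$ ($X{\left(v \right)} = \left(v^{2} + \frac{1}{2} \cdot 15 v\right) + v = \left(v^{2} + \frac{15 v}{2}\right) + v = v^{2} + \frac{17 v}{2}$)
$X{\left(\frac{1}{203 - 381} \right)} - 171675 = \frac{17 + \frac{2}{203 - 381}}{2 \left(203 - 381\right)} - 171675 = \frac{17 + \frac{2}{-178}}{2 \left(-178\right)} - 171675 = \frac{1}{2} \left(- \frac{1}{178}\right) \left(17 + 2 \left(- \frac{1}{178}\right)\right) - 171675 = \frac{1}{2} \left(- \frac{1}{178}\right) \left(17 - \frac{1}{89}\right) - 171675 = \frac{1}{2} \left(- \frac{1}{178}\right) \frac{1512}{89} - 171675 = - \frac{378}{7921} - 171675 = - \frac{1359838053}{7921}$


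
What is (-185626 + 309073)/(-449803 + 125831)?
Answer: -123447/323972 ≈ -0.38104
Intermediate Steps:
(-185626 + 309073)/(-449803 + 125831) = 123447/(-323972) = 123447*(-1/323972) = -123447/323972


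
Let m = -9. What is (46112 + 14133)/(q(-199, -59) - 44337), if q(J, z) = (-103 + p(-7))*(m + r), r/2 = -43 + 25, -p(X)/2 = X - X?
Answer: -60245/39702 ≈ -1.5174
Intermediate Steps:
p(X) = 0 (p(X) = -2*(X - X) = -2*0 = 0)
r = -36 (r = 2*(-43 + 25) = 2*(-18) = -36)
q(J, z) = 4635 (q(J, z) = (-103 + 0)*(-9 - 36) = -103*(-45) = 4635)
(46112 + 14133)/(q(-199, -59) - 44337) = (46112 + 14133)/(4635 - 44337) = 60245/(-39702) = 60245*(-1/39702) = -60245/39702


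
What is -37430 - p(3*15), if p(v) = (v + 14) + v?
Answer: -37534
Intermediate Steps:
p(v) = 14 + 2*v (p(v) = (14 + v) + v = 14 + 2*v)
-37430 - p(3*15) = -37430 - (14 + 2*(3*15)) = -37430 - (14 + 2*45) = -37430 - (14 + 90) = -37430 - 1*104 = -37430 - 104 = -37534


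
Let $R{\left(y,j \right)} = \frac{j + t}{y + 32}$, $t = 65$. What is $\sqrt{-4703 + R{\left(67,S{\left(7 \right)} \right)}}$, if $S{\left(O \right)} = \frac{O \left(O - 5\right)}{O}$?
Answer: $\frac{i \sqrt{5120830}}{33} \approx 68.573 i$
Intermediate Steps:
$S{\left(O \right)} = -5 + O$ ($S{\left(O \right)} = \frac{O \left(-5 + O\right)}{O} = -5 + O$)
$R{\left(y,j \right)} = \frac{65 + j}{32 + y}$ ($R{\left(y,j \right)} = \frac{j + 65}{y + 32} = \frac{65 + j}{32 + y}$)
$\sqrt{-4703 + R{\left(67,S{\left(7 \right)} \right)}} = \sqrt{-4703 + \frac{65 + \left(-5 + 7\right)}{32 + 67}} = \sqrt{-4703 + \frac{65 + 2}{99}} = \sqrt{-4703 + \frac{1}{99} \cdot 67} = \sqrt{-4703 + \frac{67}{99}} = \sqrt{- \frac{465530}{99}} = \frac{i \sqrt{5120830}}{33}$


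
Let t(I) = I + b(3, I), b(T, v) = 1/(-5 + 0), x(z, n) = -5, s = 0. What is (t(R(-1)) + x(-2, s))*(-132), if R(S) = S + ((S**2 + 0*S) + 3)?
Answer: 1452/5 ≈ 290.40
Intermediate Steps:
b(T, v) = -1/5 (b(T, v) = 1/(-5) = -1/5)
R(S) = 3 + S + S**2 (R(S) = S + ((S**2 + 0) + 3) = S + (S**2 + 3) = S + (3 + S**2) = 3 + S + S**2)
t(I) = -1/5 + I (t(I) = I - 1/5 = -1/5 + I)
(t(R(-1)) + x(-2, s))*(-132) = ((-1/5 + (3 - 1 + (-1)**2)) - 5)*(-132) = ((-1/5 + (3 - 1 + 1)) - 5)*(-132) = ((-1/5 + 3) - 5)*(-132) = (14/5 - 5)*(-132) = -11/5*(-132) = 1452/5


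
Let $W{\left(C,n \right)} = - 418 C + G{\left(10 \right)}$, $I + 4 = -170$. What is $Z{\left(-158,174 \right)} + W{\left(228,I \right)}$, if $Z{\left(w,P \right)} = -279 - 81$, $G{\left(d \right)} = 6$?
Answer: $-95658$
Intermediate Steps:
$I = -174$ ($I = -4 - 170 = -174$)
$Z{\left(w,P \right)} = -360$
$W{\left(C,n \right)} = 6 - 418 C$ ($W{\left(C,n \right)} = - 418 C + 6 = 6 - 418 C$)
$Z{\left(-158,174 \right)} + W{\left(228,I \right)} = -360 + \left(6 - 95304\right) = -360 - 95298 = -95658$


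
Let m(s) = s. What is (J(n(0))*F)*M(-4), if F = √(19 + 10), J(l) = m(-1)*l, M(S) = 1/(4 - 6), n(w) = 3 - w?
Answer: 3*√29/2 ≈ 8.0777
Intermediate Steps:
M(S) = -½ (M(S) = 1/(-2) = -½)
J(l) = -l
F = √29 ≈ 5.3852
(J(n(0))*F)*M(-4) = ((-(3 - 1*0))*√29)*(-½) = ((-(3 + 0))*√29)*(-½) = ((-1*3)*√29)*(-½) = -3*√29*(-½) = 3*√29/2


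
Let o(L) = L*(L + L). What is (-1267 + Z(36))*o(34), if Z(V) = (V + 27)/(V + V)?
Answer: -2927281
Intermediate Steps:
Z(V) = (27 + V)/(2*V) (Z(V) = (27 + V)/((2*V)) = (27 + V)*(1/(2*V)) = (27 + V)/(2*V))
o(L) = 2*L**2 (o(L) = L*(2*L) = 2*L**2)
(-1267 + Z(36))*o(34) = (-1267 + (1/2)*(27 + 36)/36)*(2*34**2) = (-1267 + (1/2)*(1/36)*63)*(2*1156) = (-1267 + 7/8)*2312 = -10129/8*2312 = -2927281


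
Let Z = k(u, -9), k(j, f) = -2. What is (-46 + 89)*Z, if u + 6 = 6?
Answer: -86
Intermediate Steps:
u = 0 (u = -6 + 6 = 0)
Z = -2
(-46 + 89)*Z = (-46 + 89)*(-2) = 43*(-2) = -86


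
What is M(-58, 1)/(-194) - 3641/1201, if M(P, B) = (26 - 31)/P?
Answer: -40974537/13513652 ≈ -3.0321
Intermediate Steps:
M(P, B) = -5/P
M(-58, 1)/(-194) - 3641/1201 = -5/(-58)/(-194) - 3641/1201 = -5*(-1/58)*(-1/194) - 3641*1/1201 = (5/58)*(-1/194) - 3641/1201 = -5/11252 - 3641/1201 = -40974537/13513652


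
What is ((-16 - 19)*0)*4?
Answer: 0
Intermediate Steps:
((-16 - 19)*0)*4 = -35*0*4 = 0*4 = 0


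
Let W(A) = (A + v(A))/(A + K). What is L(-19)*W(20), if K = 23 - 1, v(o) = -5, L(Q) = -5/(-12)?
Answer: 25/168 ≈ 0.14881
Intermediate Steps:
L(Q) = 5/12 (L(Q) = -5*(-1/12) = 5/12)
K = 22
W(A) = (-5 + A)/(22 + A) (W(A) = (A - 5)/(A + 22) = (-5 + A)/(22 + A))
L(-19)*W(20) = 5*((-5 + 20)/(22 + 20))/12 = 5*(15/42)/12 = 5*((1/42)*15)/12 = (5/12)*(5/14) = 25/168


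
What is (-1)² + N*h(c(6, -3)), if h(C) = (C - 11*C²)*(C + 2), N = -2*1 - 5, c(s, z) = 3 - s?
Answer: -713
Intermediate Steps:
N = -7 (N = -2 - 5 = -7)
h(C) = (2 + C)*(C - 11*C²) (h(C) = (C - 11*C²)*(2 + C) = (2 + C)*(C - 11*C²))
(-1)² + N*h(c(6, -3)) = (-1)² - 7*(3 - 1*6)*(2 - 21*(3 - 1*6) - 11*(3 - 1*6)²) = 1 - 7*(3 - 6)*(2 - 21*(3 - 6) - 11*(3 - 6)²) = 1 - (-21)*(2 - 21*(-3) - 11*(-3)²) = 1 - (-21)*(2 + 63 - 11*9) = 1 - (-21)*(2 + 63 - 99) = 1 - (-21)*(-34) = 1 - 7*102 = 1 - 714 = -713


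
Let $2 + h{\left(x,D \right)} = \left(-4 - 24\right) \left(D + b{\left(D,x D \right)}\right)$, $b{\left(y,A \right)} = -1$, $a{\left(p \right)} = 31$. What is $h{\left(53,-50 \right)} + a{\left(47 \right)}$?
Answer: $1457$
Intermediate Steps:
$h{\left(x,D \right)} = 26 - 28 D$ ($h{\left(x,D \right)} = -2 + \left(-4 - 24\right) \left(D - 1\right) = -2 - 28 \left(-1 + D\right) = -2 - \left(-28 + 28 D\right) = 26 - 28 D$)
$h{\left(53,-50 \right)} + a{\left(47 \right)} = \left(26 - -1400\right) + 31 = \left(26 + 1400\right) + 31 = 1426 + 31 = 1457$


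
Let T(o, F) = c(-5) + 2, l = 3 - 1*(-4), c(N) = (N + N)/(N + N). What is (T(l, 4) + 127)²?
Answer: 16900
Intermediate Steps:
c(N) = 1 (c(N) = (2*N)/((2*N)) = (2*N)*(1/(2*N)) = 1)
l = 7 (l = 3 + 4 = 7)
T(o, F) = 3 (T(o, F) = 1 + 2 = 3)
(T(l, 4) + 127)² = (3 + 127)² = 130² = 16900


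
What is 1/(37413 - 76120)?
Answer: -1/38707 ≈ -2.5835e-5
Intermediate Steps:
1/(37413 - 76120) = 1/(-38707) = -1/38707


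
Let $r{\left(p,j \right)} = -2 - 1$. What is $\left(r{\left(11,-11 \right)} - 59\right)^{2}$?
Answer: $3844$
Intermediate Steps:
$r{\left(p,j \right)} = -3$
$\left(r{\left(11,-11 \right)} - 59\right)^{2} = \left(-3 - 59\right)^{2} = \left(-62\right)^{2} = 3844$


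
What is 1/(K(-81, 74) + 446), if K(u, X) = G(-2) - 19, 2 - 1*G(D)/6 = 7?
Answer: 1/397 ≈ 0.0025189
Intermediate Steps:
G(D) = -30 (G(D) = 12 - 6*7 = 12 - 42 = -30)
K(u, X) = -49 (K(u, X) = -30 - 19 = -49)
1/(K(-81, 74) + 446) = 1/(-49 + 446) = 1/397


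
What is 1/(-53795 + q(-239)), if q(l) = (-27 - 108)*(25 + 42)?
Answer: -1/62840 ≈ -1.5913e-5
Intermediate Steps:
q(l) = -9045 (q(l) = -135*67 = -9045)
1/(-53795 + q(-239)) = 1/(-53795 - 9045) = 1/(-62840) = -1/62840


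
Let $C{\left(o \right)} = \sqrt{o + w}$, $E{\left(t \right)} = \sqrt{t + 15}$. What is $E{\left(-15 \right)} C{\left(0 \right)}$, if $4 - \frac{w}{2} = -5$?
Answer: $0$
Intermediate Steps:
$w = 18$ ($w = 8 - -10 = 8 + 10 = 18$)
$E{\left(t \right)} = \sqrt{15 + t}$
$C{\left(o \right)} = \sqrt{18 + o}$ ($C{\left(o \right)} = \sqrt{o + 18} = \sqrt{18 + o}$)
$E{\left(-15 \right)} C{\left(0 \right)} = \sqrt{15 - 15} \sqrt{18 + 0} = \sqrt{0} \sqrt{18} = 0 \cdot 3 \sqrt{2} = 0$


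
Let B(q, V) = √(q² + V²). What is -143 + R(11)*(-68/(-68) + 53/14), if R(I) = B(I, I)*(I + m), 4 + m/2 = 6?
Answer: -143 + 11055*√2/14 ≈ 973.72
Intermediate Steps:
m = 4 (m = -8 + 2*6 = -8 + 12 = 4)
B(q, V) = √(V² + q²)
R(I) = √2*√(I²)*(4 + I) (R(I) = √(I² + I²)*(I + 4) = √(2*I²)*(4 + I) = (√2*√(I²))*(4 + I) = √2*√(I²)*(4 + I))
-143 + R(11)*(-68/(-68) + 53/14) = -143 + (√2*√(11²)*(4 + 11))*(-68/(-68) + 53/14) = -143 + (√2*√121*15)*(-68*(-1/68) + 53*(1/14)) = -143 + (√2*11*15)*(1 + 53/14) = -143 + (165*√2)*(67/14) = -143 + 11055*√2/14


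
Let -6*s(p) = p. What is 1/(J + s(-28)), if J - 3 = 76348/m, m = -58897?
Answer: 176691/1125587 ≈ 0.15698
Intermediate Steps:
s(p) = -p/6
J = 100343/58897 (J = 3 + 76348/(-58897) = 3 + 76348*(-1/58897) = 3 - 76348/58897 = 100343/58897 ≈ 1.7037)
1/(J + s(-28)) = 1/(100343/58897 - ⅙*(-28)) = 1/(100343/58897 + 14/3) = 1/(1125587/176691) = 176691/1125587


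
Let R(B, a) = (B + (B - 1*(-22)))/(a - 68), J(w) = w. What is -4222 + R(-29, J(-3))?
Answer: -299726/71 ≈ -4221.5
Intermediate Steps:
R(B, a) = (22 + 2*B)/(-68 + a) (R(B, a) = (B + (B + 22))/(-68 + a) = (B + (22 + B))/(-68 + a) = (22 + 2*B)/(-68 + a))
-4222 + R(-29, J(-3)) = -4222 + 2*(11 - 29)/(-68 - 3) = -4222 + 2*(-18)/(-71) = -4222 + 2*(-1/71)*(-18) = -4222 + 36/71 = -299726/71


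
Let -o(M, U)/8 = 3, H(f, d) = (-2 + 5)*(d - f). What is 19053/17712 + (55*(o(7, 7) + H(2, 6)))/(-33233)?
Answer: 71653141/65402544 ≈ 1.0956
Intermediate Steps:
H(f, d) = -3*f + 3*d (H(f, d) = 3*(d - f) = -3*f + 3*d)
o(M, U) = -24 (o(M, U) = -8*3 = -24)
19053/17712 + (55*(o(7, 7) + H(2, 6)))/(-33233) = 19053/17712 + (55*(-24 + (-3*2 + 3*6)))/(-33233) = 19053*(1/17712) + (55*(-24 + (-6 + 18)))*(-1/33233) = 2117/1968 + (55*(-24 + 12))*(-1/33233) = 2117/1968 + (55*(-12))*(-1/33233) = 2117/1968 - 660*(-1/33233) = 2117/1968 + 660/33233 = 71653141/65402544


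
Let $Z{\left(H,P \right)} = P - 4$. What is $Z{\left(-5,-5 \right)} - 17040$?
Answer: $-17049$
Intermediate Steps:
$Z{\left(H,P \right)} = -4 + P$
$Z{\left(-5,-5 \right)} - 17040 = \left(-4 - 5\right) - 17040 = -9 - 17040 = -17049$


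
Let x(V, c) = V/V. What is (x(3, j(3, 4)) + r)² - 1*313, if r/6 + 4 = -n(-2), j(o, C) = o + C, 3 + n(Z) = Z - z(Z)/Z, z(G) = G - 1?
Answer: -57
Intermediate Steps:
z(G) = -1 + G
n(Z) = -3 + Z - (-1 + Z)/Z (n(Z) = -3 + (Z - (-1 + Z)/Z) = -3 + Z - (-1 + Z)/Z)
j(o, C) = C + o
x(V, c) = 1
r = 15 (r = -24 + 6*(-(-4 - 2 + 1/(-2))) = -24 + 6*(-(-4 - 2 - ½)) = -24 + 6*(-1*(-13/2)) = -24 + 6*(13/2) = -24 + 39 = 15)
(x(3, j(3, 4)) + r)² - 1*313 = (1 + 15)² - 1*313 = 16² - 313 = 256 - 313 = -57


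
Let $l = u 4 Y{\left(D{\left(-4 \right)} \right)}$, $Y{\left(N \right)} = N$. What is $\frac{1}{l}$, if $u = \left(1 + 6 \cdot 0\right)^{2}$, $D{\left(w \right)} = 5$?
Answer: $\frac{1}{20} \approx 0.05$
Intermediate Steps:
$u = 1$ ($u = \left(1 + 0\right)^{2} = 1^{2} = 1$)
$l = 20$ ($l = 1 \cdot 4 \cdot 5 = 4 \cdot 5 = 20$)
$\frac{1}{l} = \frac{1}{20}$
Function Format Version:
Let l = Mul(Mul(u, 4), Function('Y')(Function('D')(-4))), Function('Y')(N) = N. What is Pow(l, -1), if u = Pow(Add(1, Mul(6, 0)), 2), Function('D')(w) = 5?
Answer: Rational(1, 20) ≈ 0.050000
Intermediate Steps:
u = 1 (u = Pow(Add(1, 0), 2) = Pow(1, 2) = 1)
l = 20 (l = Mul(Mul(1, 4), 5) = Mul(4, 5) = 20)
Pow(l, -1) = Pow(20, -1) = Rational(1, 20)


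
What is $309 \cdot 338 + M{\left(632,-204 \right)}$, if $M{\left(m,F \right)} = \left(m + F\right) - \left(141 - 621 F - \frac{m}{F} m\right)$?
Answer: $- \frac{1219561}{51} \approx -23913.0$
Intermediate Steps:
$M{\left(m,F \right)} = -141 + m + 622 F + \frac{m^{2}}{F}$ ($M{\left(m,F \right)} = \left(F + m\right) - \left(141 - 621 F - \frac{m^{2}}{F}\right) = \left(F + m\right) + \left(-141 + 621 F + \frac{m^{2}}{F}\right) = -141 + m + 622 F + \frac{m^{2}}{F}$)
$309 \cdot 338 + M{\left(632,-204 \right)} = 309 \cdot 338 + \left(-141 + 632 + 622 \left(-204\right) + \frac{632^{2}}{-204}\right) = 104442 - \frac{6546103}{51} = - \frac{1219561}{51}$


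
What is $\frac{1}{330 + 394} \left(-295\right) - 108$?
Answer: $- \frac{78487}{724} \approx -108.41$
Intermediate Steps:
$\frac{1}{330 + 394} \left(-295\right) - 108 = \frac{1}{724} \left(-295\right) - 108 = - \frac{295}{724} - 108 = - \frac{78487}{724}$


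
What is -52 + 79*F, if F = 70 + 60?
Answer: 10218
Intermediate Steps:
F = 130
-52 + 79*F = -52 + 79*130 = -52 + 10270 = 10218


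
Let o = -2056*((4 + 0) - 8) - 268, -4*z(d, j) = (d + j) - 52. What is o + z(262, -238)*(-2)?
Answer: 7942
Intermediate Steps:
z(d, j) = 13 - d/4 - j/4 (z(d, j) = -((d + j) - 52)/4 = -(-52 + d + j)/4 = 13 - d/4 - j/4)
o = 7956 (o = -2056*(4 - 8) - 268 = -2056*(-4) - 268 = -257*(-32) - 268 = 8224 - 268 = 7956)
o + z(262, -238)*(-2) = 7956 + (13 - ¼*262 - ¼*(-238))*(-2) = 7956 + (13 - 131/2 + 119/2)*(-2) = 7956 + 7*(-2) = 7956 - 14 = 7942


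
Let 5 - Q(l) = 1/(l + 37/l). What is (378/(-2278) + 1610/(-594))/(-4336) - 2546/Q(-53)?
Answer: -98409815732423/193983650388 ≈ -507.31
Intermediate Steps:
Q(l) = 5 - 1/(l + 37/l)
(378/(-2278) + 1610/(-594))/(-4336) - 2546/Q(-53) = (378/(-2278) + 1610/(-594))/(-4336) - 2546*(37 + (-53)²)/(185 - 1*(-53) + 5*(-53)²) = (378*(-1/2278) + 1610*(-1/594))*(-1/4336) - 2546*(37 + 2809)/(185 + 53 + 5*2809) = (-189/1139 - 805/297)*(-1/4336) - 2546*2846/(185 + 53 + 14045) = -973028/338283*(-1/4336) - 2546/((1/2846)*14283) = 243257/366698772 - 2546/14283/2846 = 243257/366698772 - 2546*2846/14283 = 243257/366698772 - 7245916/14283 = -98409815732423/193983650388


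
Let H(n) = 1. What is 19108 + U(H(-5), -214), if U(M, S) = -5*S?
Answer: 20178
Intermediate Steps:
19108 + U(H(-5), -214) = 19108 - 5*(-214) = 19108 + 1070 = 20178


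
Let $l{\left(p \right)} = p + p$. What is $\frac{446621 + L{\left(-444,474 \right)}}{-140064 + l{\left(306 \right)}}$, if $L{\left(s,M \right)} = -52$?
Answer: $- \frac{446569}{139452} \approx -3.2023$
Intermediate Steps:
$l{\left(p \right)} = 2 p$
$\frac{446621 + L{\left(-444,474 \right)}}{-140064 + l{\left(306 \right)}} = \frac{446621 - 52}{-140064 + 2 \cdot 306} = \frac{446569}{-140064 + 612} = \frac{446569}{-139452} = 446569 \left(- \frac{1}{139452}\right) = - \frac{446569}{139452}$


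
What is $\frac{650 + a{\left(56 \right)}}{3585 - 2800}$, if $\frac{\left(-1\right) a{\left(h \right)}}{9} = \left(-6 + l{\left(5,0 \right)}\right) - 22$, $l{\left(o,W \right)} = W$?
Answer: $\frac{902}{785} \approx 1.149$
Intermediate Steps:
$a{\left(h \right)} = 252$ ($a{\left(h \right)} = - 9 \left(\left(-6 + 0\right) - 22\right) = - 9 \left(-6 - 22\right) = \left(-9\right) \left(-28\right) = 252$)
$\frac{650 + a{\left(56 \right)}}{3585 - 2800} = \frac{650 + 252}{3585 - 2800} = \frac{902}{785}$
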